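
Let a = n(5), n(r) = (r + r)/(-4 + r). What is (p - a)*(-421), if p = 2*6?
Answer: -842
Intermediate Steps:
n(r) = 2*r/(-4 + r) (n(r) = (2*r)/(-4 + r) = 2*r/(-4 + r))
p = 12
a = 10 (a = 2*5/(-4 + 5) = 2*5/1 = 2*5*1 = 10)
(p - a)*(-421) = (12 - 1*10)*(-421) = (12 - 10)*(-421) = 2*(-421) = -842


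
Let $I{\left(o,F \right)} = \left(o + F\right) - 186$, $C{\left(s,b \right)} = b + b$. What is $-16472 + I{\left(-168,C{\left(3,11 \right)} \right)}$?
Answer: $-16804$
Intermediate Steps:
$C{\left(s,b \right)} = 2 b$
$I{\left(o,F \right)} = -186 + F + o$ ($I{\left(o,F \right)} = \left(F + o\right) - 186 = -186 + F + o$)
$-16472 + I{\left(-168,C{\left(3,11 \right)} \right)} = -16472 - 332 = -16804$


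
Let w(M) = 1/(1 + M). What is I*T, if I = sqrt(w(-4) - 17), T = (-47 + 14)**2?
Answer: 726*I*sqrt(39) ≈ 4533.9*I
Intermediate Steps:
T = 1089 (T = (-33)**2 = 1089)
I = 2*I*sqrt(39)/3 (I = sqrt(1/(1 - 4) - 17) = sqrt(1/(-3) - 17) = sqrt(-1/3 - 17) = sqrt(-52/3) = 2*I*sqrt(39)/3 ≈ 4.1633*I)
I*T = (2*I*sqrt(39)/3)*1089 = 726*I*sqrt(39)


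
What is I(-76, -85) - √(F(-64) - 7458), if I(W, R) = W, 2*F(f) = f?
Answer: -76 - I*√7490 ≈ -76.0 - 86.545*I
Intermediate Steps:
F(f) = f/2
I(-76, -85) - √(F(-64) - 7458) = -76 - √((½)*(-64) - 7458) = -76 - √(-32 - 7458) = -76 - √(-7490) = -76 - I*√7490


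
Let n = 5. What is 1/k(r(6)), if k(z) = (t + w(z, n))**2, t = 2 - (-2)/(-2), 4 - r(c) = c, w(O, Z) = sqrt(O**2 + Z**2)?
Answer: (1 + sqrt(29))**(-2) ≈ 0.024528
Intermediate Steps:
r(c) = 4 - c
t = 1 (t = 2 - (-2)*(-1)/2 = 2 - 1*1 = 2 - 1 = 1)
k(z) = (1 + sqrt(25 + z**2))**2 (k(z) = (1 + sqrt(z**2 + 5**2))**2 = (1 + sqrt(z**2 + 25))**2 = (1 + sqrt(25 + z**2))**2)
1/k(r(6)) = 1/((1 + sqrt(25 + (4 - 1*6)**2))**2) = 1/((1 + sqrt(25 + (4 - 6)**2))**2) = 1/((1 + sqrt(25 + (-2)**2))**2) = 1/((1 + sqrt(25 + 4))**2) = 1/((1 + sqrt(29))**2) = (1 + sqrt(29))**(-2)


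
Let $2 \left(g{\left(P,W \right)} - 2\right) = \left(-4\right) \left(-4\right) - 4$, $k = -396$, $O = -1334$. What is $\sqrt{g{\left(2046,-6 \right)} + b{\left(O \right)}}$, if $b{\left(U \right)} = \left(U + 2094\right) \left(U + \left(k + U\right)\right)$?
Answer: $2 i \sqrt{582158} \approx 1526.0 i$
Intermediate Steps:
$g{\left(P,W \right)} = 8$ ($g{\left(P,W \right)} = 2 + \frac{\left(-4\right) \left(-4\right) - 4}{2} = 2 + \frac{16 - 4}{2} = 2 + \frac{1}{2} \cdot 12 = 2 + 6 = 8$)
$b{\left(U \right)} = \left(-396 + 2 U\right) \left(2094 + U\right)$ ($b{\left(U \right)} = \left(U + 2094\right) \left(U + \left(-396 + U\right)\right) = \left(2094 + U\right) \left(-396 + 2 U\right) = \left(-396 + 2 U\right) \left(2094 + U\right)$)
$\sqrt{g{\left(2046,-6 \right)} + b{\left(O \right)}} = \sqrt{8 + \left(-829224 + 2 \left(-1334\right)^{2} + 3792 \left(-1334\right)\right)} = \sqrt{8 - 2328640} = \sqrt{-2328632} = 2 i \sqrt{582158}$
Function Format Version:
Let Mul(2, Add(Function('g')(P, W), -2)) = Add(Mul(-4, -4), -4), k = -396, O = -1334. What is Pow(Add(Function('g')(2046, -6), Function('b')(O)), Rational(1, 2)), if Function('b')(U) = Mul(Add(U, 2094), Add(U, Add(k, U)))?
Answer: Mul(2, I, Pow(582158, Rational(1, 2))) ≈ Mul(1526.0, I)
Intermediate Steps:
Function('g')(P, W) = 8 (Function('g')(P, W) = Add(2, Mul(Rational(1, 2), Add(Mul(-4, -4), -4))) = Add(2, Mul(Rational(1, 2), Add(16, -4))) = Add(2, Mul(Rational(1, 2), 12)) = Add(2, 6) = 8)
Function('b')(U) = Mul(Add(-396, Mul(2, U)), Add(2094, U)) (Function('b')(U) = Mul(Add(U, 2094), Add(U, Add(-396, U))) = Mul(Add(2094, U), Add(-396, Mul(2, U))) = Mul(Add(-396, Mul(2, U)), Add(2094, U)))
Pow(Add(Function('g')(2046, -6), Function('b')(O)), Rational(1, 2)) = Pow(Add(8, Add(-829224, Mul(2, Pow(-1334, 2)), Mul(3792, -1334))), Rational(1, 2)) = Pow(Add(8, Add(-829224, Mul(2, 1779556), -5058528)), Rational(1, 2)) = Pow(Add(8, Add(-829224, 3559112, -5058528)), Rational(1, 2)) = Pow(Add(8, -2328640), Rational(1, 2)) = Pow(-2328632, Rational(1, 2)) = Mul(2, I, Pow(582158, Rational(1, 2)))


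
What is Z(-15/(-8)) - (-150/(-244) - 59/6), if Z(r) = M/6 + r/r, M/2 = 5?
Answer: 725/61 ≈ 11.885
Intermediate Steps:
M = 10 (M = 2*5 = 10)
Z(r) = 8/3 (Z(r) = 10/6 + r/r = 10*(⅙) + 1 = 5/3 + 1 = 8/3)
Z(-15/(-8)) - (-150/(-244) - 59/6) = 8/3 - (-150/(-244) - 59/6) = 8/3 - (-150*(-1/244) - 59*⅙) = 8/3 - (75/122 - 59/6) = 8/3 - 1*(-1687/183) = 8/3 + 1687/183 = 725/61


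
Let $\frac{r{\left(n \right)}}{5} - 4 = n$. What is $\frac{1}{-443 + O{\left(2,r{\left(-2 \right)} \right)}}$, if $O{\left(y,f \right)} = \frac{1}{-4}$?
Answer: $- \frac{4}{1773} \approx -0.0022561$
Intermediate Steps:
$r{\left(n \right)} = 20 + 5 n$
$O{\left(y,f \right)} = - \frac{1}{4}$
$\frac{1}{-443 + O{\left(2,r{\left(-2 \right)} \right)}} = \frac{1}{-443 - \frac{1}{4}} = \frac{1}{- \frac{1773}{4}} = - \frac{4}{1773}$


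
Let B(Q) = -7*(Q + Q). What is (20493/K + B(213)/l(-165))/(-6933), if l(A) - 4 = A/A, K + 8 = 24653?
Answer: 326173/3796973 ≈ 0.085903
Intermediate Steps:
K = 24645 (K = -8 + 24653 = 24645)
B(Q) = -14*Q
l(A) = 5 (l(A) = 4 + A/A = 4 + 1 = 5)
(20493/K + B(213)/l(-165))/(-6933) = (20493/24645 - 14*213/5)/(-6933) = (20493*(1/24645) - 2982*⅕)*(-1/6933) = (6831/8215 - 2982/5)*(-1/6933) = -978519/1643*(-1/6933) = 326173/3796973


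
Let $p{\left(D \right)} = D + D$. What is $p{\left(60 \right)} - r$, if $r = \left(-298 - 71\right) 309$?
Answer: $114141$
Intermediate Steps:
$r = -114021$ ($r = \left(-298 - 71\right) 309 = \left(-369\right) 309 = -114021$)
$p{\left(D \right)} = 2 D$
$p{\left(60 \right)} - r = 2 \cdot 60 - -114021 = 120 + 114021 = 114141$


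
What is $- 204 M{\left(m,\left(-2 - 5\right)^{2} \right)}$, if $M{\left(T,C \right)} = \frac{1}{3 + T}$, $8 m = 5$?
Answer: $- \frac{1632}{29} \approx -56.276$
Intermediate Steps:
$m = \frac{5}{8}$ ($m = \frac{1}{8} \cdot 5 = \frac{5}{8} \approx 0.625$)
$- 204 M{\left(m,\left(-2 - 5\right)^{2} \right)} = - \frac{204}{3 + \frac{5}{8}} = - \frac{204}{\frac{29}{8}} = \left(-204\right) \frac{8}{29} = - \frac{1632}{29}$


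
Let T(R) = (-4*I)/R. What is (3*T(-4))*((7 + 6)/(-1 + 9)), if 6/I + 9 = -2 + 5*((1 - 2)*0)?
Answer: -117/44 ≈ -2.6591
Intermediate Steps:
I = -6/11 (I = 6/(-9 + (-2 + 5*((1 - 2)*0))) = 6/(-9 + (-2 + 5*(-1*0))) = 6/(-9 + (-2 + 5*0)) = 6/(-9 + (-2 + 0)) = 6/(-9 - 2) = 6/(-11) = 6*(-1/11) = -6/11 ≈ -0.54545)
T(R) = 24/(11*R) (T(R) = (-4*(-6/11))/R = 24/(11*R))
(3*T(-4))*((7 + 6)/(-1 + 9)) = (3*((24/11)/(-4)))*((7 + 6)/(-1 + 9)) = (3*((24/11)*(-¼)))*(13/8) = (3*(-6/11))*(13*(⅛)) = -18/11*13/8 = -117/44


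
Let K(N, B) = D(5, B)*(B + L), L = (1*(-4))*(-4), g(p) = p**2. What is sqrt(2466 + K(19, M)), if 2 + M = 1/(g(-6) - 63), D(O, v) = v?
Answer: sqrt(1776979)/27 ≈ 49.372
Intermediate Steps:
L = 16 (L = -4*(-4) = 16)
M = -55/27 (M = -2 + 1/((-6)**2 - 63) = -2 + 1/(36 - 63) = -2 + 1/(-27) = -2 - 1/27 = -55/27 ≈ -2.0370)
K(N, B) = B*(16 + B) (K(N, B) = B*(B + 16) = B*(16 + B))
sqrt(2466 + K(19, M)) = sqrt(2466 - 55*(16 - 55/27)/27) = sqrt(2466 - 55/27*377/27) = sqrt(2466 - 20735/729) = sqrt(1776979/729) = sqrt(1776979)/27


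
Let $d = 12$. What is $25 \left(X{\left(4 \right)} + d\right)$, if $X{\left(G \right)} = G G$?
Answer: $700$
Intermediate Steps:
$X{\left(G \right)} = G^{2}$
$25 \left(X{\left(4 \right)} + d\right) = 25 \left(4^{2} + 12\right) = 25 \left(16 + 12\right) = 25 \cdot 28 = 700$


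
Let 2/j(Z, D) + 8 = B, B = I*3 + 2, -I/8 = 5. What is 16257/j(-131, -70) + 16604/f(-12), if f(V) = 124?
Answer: -31745770/31 ≈ -1.0241e+6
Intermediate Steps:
I = -40 (I = -8*5 = -40)
B = -118 (B = -40*3 + 2 = -120 + 2 = -118)
j(Z, D) = -1/63 (j(Z, D) = 2/(-8 - 118) = 2/(-126) = 2*(-1/126) = -1/63)
16257/j(-131, -70) + 16604/f(-12) = 16257/(-1/63) + 16604/124 = 16257*(-63) + 16604*(1/124) = -1024191 + 4151/31 = -31745770/31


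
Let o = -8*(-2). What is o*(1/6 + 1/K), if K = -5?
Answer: -8/15 ≈ -0.53333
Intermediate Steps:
o = 16
o*(1/6 + 1/K) = 16*(1/6 + 1/(-5)) = 16*(1*(1/6) + 1*(-1/5)) = 16*(1/6 - 1/5) = 16*(-1/30) = -8/15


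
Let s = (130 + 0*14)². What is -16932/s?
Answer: -4233/4225 ≈ -1.0019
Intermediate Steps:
s = 16900 (s = (130 + 0)² = 130² = 16900)
-16932/s = -16932/16900 = -16932*1/16900 = -4233/4225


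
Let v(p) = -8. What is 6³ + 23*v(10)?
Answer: 32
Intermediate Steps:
6³ + 23*v(10) = 6³ + 23*(-8) = 216 - 184 = 32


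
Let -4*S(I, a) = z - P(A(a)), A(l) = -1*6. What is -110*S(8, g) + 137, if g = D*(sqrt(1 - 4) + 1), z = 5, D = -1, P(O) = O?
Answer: 879/2 ≈ 439.50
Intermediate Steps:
A(l) = -6
g = -1 - I*sqrt(3) (g = -(sqrt(1 - 4) + 1) = -(sqrt(-3) + 1) = -(I*sqrt(3) + 1) = -(1 + I*sqrt(3)) = -1 - I*sqrt(3) ≈ -1.0 - 1.732*I)
S(I, a) = -11/4 (S(I, a) = -(5 - 1*(-6))/4 = -(5 + 6)/4 = -1/4*11 = -11/4)
-110*S(8, g) + 137 = -110*(-11/4) + 137 = 605/2 + 137 = 879/2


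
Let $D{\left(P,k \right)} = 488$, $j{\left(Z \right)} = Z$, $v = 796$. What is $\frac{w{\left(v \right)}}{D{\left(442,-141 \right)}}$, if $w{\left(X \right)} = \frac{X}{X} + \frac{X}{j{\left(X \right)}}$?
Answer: $\frac{1}{244} \approx 0.0040984$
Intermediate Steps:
$w{\left(X \right)} = 2$ ($w{\left(X \right)} = \frac{X}{X} + \frac{X}{X} = 1 + 1 = 2$)
$\frac{w{\left(v \right)}}{D{\left(442,-141 \right)}} = \frac{2}{488} = 2 \cdot \frac{1}{488} = \frac{1}{244}$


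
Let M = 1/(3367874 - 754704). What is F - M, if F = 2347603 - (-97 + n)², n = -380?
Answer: 5540113774579/2613170 ≈ 2.1201e+6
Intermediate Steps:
M = 1/2613170 ≈ 3.8268e-7
F = 2120074 (F = 2347603 - (-97 - 380)² = 2347603 - 1*(-477)² = 2347603 - 1*227529 = 2347603 - 227529 = 2120074)
F - M = 2120074 - 1*1/2613170 = 2120074 - 1/2613170 = 5540113774579/2613170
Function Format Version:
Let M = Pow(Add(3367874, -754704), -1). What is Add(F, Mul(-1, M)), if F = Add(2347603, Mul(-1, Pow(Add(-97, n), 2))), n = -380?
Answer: Rational(5540113774579, 2613170) ≈ 2.1201e+6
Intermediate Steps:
M = Rational(1, 2613170) (M = Pow(2613170, -1) = Rational(1, 2613170) ≈ 3.8268e-7)
F = 2120074 (F = Add(2347603, Mul(-1, Pow(Add(-97, -380), 2))) = Add(2347603, Mul(-1, Pow(-477, 2))) = Add(2347603, Mul(-1, 227529)) = Add(2347603, -227529) = 2120074)
Add(F, Mul(-1, M)) = Add(2120074, Mul(-1, Rational(1, 2613170))) = Add(2120074, Rational(-1, 2613170)) = Rational(5540113774579, 2613170)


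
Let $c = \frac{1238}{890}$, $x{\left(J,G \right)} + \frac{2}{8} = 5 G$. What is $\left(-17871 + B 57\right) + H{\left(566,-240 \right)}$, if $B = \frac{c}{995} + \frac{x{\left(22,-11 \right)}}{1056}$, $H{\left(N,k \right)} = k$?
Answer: $- \frac{11292699552961}{623427200} \approx -18114.0$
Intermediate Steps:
$x{\left(J,G \right)} = - \frac{1}{4} + 5 G$
$c = \frac{619}{445}$ ($c = 1238 \cdot \frac{1}{890} = \frac{619}{445} \approx 1.391$)
$B = - \frac{95238619}{1870281600}$ ($B = \frac{619}{445 \cdot 995} + \frac{- \frac{1}{4} + 5 \left(-11\right)}{1056} = \frac{619}{445} \cdot \frac{1}{995} + \left(- \frac{1}{4} - 55\right) \frac{1}{1056} = \frac{619}{442775} - \frac{221}{4224} = - \frac{95238619}{1870281600} \approx -0.050922$)
$\left(-17871 + B 57\right) + H{\left(566,-240 \right)} = \left(-17871 - \frac{1809533761}{623427200}\right) - 240 = - \frac{11143077024961}{623427200} - 240 = - \frac{11292699552961}{623427200}$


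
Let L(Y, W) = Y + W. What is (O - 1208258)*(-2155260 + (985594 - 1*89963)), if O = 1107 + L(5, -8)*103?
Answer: 1520951632340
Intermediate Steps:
L(Y, W) = W + Y
O = 798 (O = 1107 + (-8 + 5)*103 = 1107 - 3*103 = 1107 - 309 = 798)
(O - 1208258)*(-2155260 + (985594 - 1*89963)) = (798 - 1208258)*(-2155260 + (985594 - 1*89963)) = -1207460*(-2155260 + (985594 - 89963)) = -1207460*(-2155260 + 895631) = -1207460*(-1259629) = 1520951632340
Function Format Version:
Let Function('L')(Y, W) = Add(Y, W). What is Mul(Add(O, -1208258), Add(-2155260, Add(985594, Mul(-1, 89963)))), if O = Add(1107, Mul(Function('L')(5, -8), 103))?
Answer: 1520951632340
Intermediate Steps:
Function('L')(Y, W) = Add(W, Y)
O = 798 (O = Add(1107, Mul(Add(-8, 5), 103)) = Add(1107, Mul(-3, 103)) = Add(1107, -309) = 798)
Mul(Add(O, -1208258), Add(-2155260, Add(985594, Mul(-1, 89963)))) = Mul(Add(798, -1208258), Add(-2155260, Add(985594, Mul(-1, 89963)))) = Mul(-1207460, Add(-2155260, Add(985594, -89963))) = Mul(-1207460, Add(-2155260, 895631)) = Mul(-1207460, -1259629) = 1520951632340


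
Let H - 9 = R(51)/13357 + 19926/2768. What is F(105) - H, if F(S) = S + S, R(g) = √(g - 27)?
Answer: 268221/1384 - 2*√6/13357 ≈ 193.80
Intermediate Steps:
R(g) = √(-27 + g)
H = 22419/1384 + 2*√6/13357 (H = 9 + (√(-27 + 51)/13357 + 19926/2768) = 9 + (√24*(1/13357) + 19926*(1/2768)) = 9 + ((2*√6)*(1/13357) + 9963/1384) = 9 + (2*√6/13357 + 9963/1384) = 9 + (9963/1384 + 2*√6/13357) = 22419/1384 + 2*√6/13357 ≈ 16.199)
F(S) = 2*S
F(105) - H = 2*105 - (22419/1384 + 2*√6/13357) = 210 + (-22419/1384 - 2*√6/13357) = 268221/1384 - 2*√6/13357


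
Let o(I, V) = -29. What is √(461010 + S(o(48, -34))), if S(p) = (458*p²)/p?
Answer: 4*√27983 ≈ 669.13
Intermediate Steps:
S(p) = 458*p
√(461010 + S(o(48, -34))) = √(461010 + 458*(-29)) = √(461010 - 13282) = √447728 = 4*√27983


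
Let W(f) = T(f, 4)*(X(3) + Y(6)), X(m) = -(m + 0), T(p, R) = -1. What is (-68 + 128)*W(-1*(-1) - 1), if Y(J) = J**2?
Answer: -1980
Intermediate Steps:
X(m) = -m
W(f) = -33 (W(f) = -(-1*3 + 6**2) = -(-3 + 36) = -1*33 = -33)
(-68 + 128)*W(-1*(-1) - 1) = (-68 + 128)*(-33) = 60*(-33) = -1980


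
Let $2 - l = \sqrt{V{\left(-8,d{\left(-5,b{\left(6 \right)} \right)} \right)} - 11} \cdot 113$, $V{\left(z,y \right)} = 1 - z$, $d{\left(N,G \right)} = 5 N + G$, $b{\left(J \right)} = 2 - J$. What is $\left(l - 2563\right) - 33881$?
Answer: $-36442 - 113 i \sqrt{2} \approx -36442.0 - 159.81 i$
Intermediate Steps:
$d{\left(N,G \right)} = G + 5 N$
$l = 2 - 113 i \sqrt{2}$ ($l = 2 - \sqrt{\left(1 - -8\right) - 11} \cdot 113 = 2 - \sqrt{\left(1 + 8\right) - 11} \cdot 113 = 2 - \sqrt{9 - 11} \cdot 113 = 2 - \sqrt{-2} \cdot 113 = 2 - i \sqrt{2} \cdot 113 = 2 - 113 i \sqrt{2} \approx 2.0 - 159.81 i$)
$\left(l - 2563\right) - 33881 = \left(\left(2 - 113 i \sqrt{2}\right) - 2563\right) - 33881 = \left(-2561 - 113 i \sqrt{2}\right) - 33881 = -36442 - 113 i \sqrt{2}$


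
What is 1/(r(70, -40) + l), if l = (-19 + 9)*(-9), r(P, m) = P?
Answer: 1/160 ≈ 0.0062500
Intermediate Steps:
l = 90 (l = -10*(-9) = 90)
1/(r(70, -40) + l) = 1/(70 + 90) = 1/160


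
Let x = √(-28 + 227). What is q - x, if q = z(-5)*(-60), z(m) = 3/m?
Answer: 36 - √199 ≈ 21.893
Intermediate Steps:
q = 36 (q = (3/(-5))*(-60) = (3*(-⅕))*(-60) = -⅗*(-60) = 36)
x = √199 ≈ 14.107
q - x = 36 - √199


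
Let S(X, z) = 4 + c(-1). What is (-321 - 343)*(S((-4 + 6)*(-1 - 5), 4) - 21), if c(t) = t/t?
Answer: 10624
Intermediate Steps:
c(t) = 1
S(X, z) = 5 (S(X, z) = 4 + 1 = 5)
(-321 - 343)*(S((-4 + 6)*(-1 - 5), 4) - 21) = (-321 - 343)*(5 - 21) = -664*(-16) = 10624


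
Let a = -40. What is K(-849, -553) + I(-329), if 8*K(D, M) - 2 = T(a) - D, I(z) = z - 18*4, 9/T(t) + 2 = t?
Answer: -33001/112 ≈ -294.65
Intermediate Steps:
T(t) = 9/(-2 + t)
I(z) = -72 + z (I(z) = z - 72 = -72 + z)
K(D, M) = 25/112 - D/8 (K(D, M) = ¼ + (9/(-2 - 40) - D)/8 = ¼ + (9/(-42) - D)/8 = ¼ + (9*(-1/42) - D)/8 = ¼ + (-3/14 - D)/8 = ¼ + (-3/112 - D/8) = 25/112 - D/8)
K(-849, -553) + I(-329) = (25/112 - ⅛*(-849)) + (-72 - 329) = (25/112 + 849/8) - 401 = 11911/112 - 401 = -33001/112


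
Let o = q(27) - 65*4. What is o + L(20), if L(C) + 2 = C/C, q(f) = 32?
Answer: -229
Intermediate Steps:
L(C) = -1 (L(C) = -2 + C/C = -2 + 1 = -1)
o = -228 (o = 32 - 65*4 = 32 - 1*260 = 32 - 260 = -228)
o + L(20) = -228 - 1 = -229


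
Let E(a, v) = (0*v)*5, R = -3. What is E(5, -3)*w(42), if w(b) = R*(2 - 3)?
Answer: 0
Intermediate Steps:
E(a, v) = 0 (E(a, v) = 0*5 = 0)
w(b) = 3 (w(b) = -3*(2 - 3) = -3*(-1) = 3)
E(5, -3)*w(42) = 0*3 = 0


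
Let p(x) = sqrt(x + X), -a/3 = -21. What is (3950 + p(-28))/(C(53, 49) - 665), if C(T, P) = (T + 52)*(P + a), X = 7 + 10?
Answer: 790/2219 + I*sqrt(11)/11095 ≈ 0.35602 + 0.00029893*I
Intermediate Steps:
a = 63 (a = -3*(-21) = 63)
X = 17
p(x) = sqrt(17 + x) (p(x) = sqrt(x + 17) = sqrt(17 + x))
C(T, P) = (52 + T)*(63 + P) (C(T, P) = (T + 52)*(P + 63) = (52 + T)*(63 + P))
(3950 + p(-28))/(C(53, 49) - 665) = (3950 + sqrt(17 - 28))/((3276 + 52*49 + 63*53 + 49*53) - 665) = (3950 + sqrt(-11))/((3276 + 2548 + 3339 + 2597) - 665) = (3950 + I*sqrt(11))/(11760 - 665) = (3950 + I*sqrt(11))/11095 = (3950 + I*sqrt(11))*(1/11095) = 790/2219 + I*sqrt(11)/11095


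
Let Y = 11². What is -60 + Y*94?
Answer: 11314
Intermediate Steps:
Y = 121
-60 + Y*94 = -60 + 121*94 = -60 + 11374 = 11314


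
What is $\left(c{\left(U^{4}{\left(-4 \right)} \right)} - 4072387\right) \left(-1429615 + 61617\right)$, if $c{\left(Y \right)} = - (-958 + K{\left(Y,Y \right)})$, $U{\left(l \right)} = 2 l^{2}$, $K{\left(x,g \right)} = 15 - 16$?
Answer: $5569705361144$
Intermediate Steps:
$K{\left(x,g \right)} = -1$
$c{\left(Y \right)} = 959$ ($c{\left(Y \right)} = - (-958 - 1) = \left(-1\right) \left(-959\right) = 959$)
$\left(c{\left(U^{4}{\left(-4 \right)} \right)} - 4072387\right) \left(-1429615 + 61617\right) = \left(959 - 4072387\right) \left(-1429615 + 61617\right) = \left(-4071428\right) \left(-1367998\right) = 5569705361144$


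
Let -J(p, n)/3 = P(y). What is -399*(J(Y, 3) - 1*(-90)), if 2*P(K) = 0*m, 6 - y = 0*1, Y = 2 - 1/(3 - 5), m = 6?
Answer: -35910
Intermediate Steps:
Y = 5/2 (Y = 2 - 1/(-2) = 2 - 1*(-½) = 2 + ½ = 5/2 ≈ 2.5000)
y = 6 (y = 6 - 0 = 6 - 1*0 = 6 + 0 = 6)
P(K) = 0 (P(K) = (0*6)/2 = (½)*0 = 0)
J(p, n) = 0 (J(p, n) = -3*0 = 0)
-399*(J(Y, 3) - 1*(-90)) = -399*(0 - 1*(-90)) = -399*(0 + 90) = -399*90 = -35910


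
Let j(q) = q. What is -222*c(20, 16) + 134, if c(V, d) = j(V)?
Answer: -4306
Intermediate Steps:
c(V, d) = V
-222*c(20, 16) + 134 = -222*20 + 134 = -4440 + 134 = -4306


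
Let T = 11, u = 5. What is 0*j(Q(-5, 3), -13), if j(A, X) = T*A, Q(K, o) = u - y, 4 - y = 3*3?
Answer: 0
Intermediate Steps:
y = -5 (y = 4 - 3*3 = 4 - 1*9 = 4 - 9 = -5)
Q(K, o) = 10 (Q(K, o) = 5 - 1*(-5) = 5 + 5 = 10)
j(A, X) = 11*A
0*j(Q(-5, 3), -13) = 0*(11*10) = 0*110 = 0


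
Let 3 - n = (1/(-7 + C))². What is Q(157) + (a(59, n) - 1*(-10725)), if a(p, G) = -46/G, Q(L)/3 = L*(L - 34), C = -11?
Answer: 66652014/971 ≈ 68643.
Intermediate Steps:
Q(L) = 3*L*(-34 + L) (Q(L) = 3*(L*(L - 34)) = 3*(L*(-34 + L)) = 3*L*(-34 + L))
n = 971/324 (n = 3 - (1/(-7 - 11))² = 3 - (1/(-18))² = 3 - (-1/18)² = 3 - 1*1/324 = 3 - 1/324 = 971/324 ≈ 2.9969)
Q(157) + (a(59, n) - 1*(-10725)) = 3*157*(-34 + 157) + (-46/971/324 - 1*(-10725)) = 3*157*123 + (-46*324/971 + 10725) = 57933 + (-14904/971 + 10725) = 57933 + 10399071/971 = 66652014/971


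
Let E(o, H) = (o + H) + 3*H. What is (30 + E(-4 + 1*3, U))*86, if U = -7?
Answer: 86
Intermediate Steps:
E(o, H) = o + 4*H (E(o, H) = (H + o) + 3*H = o + 4*H)
(30 + E(-4 + 1*3, U))*86 = (30 + ((-4 + 1*3) + 4*(-7)))*86 = (30 + ((-4 + 3) - 28))*86 = (30 + (-1 - 28))*86 = (30 - 29)*86 = 1*86 = 86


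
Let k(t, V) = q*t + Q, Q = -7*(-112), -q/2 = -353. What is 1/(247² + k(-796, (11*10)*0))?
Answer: -1/500183 ≈ -1.9993e-6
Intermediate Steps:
q = 706 (q = -2*(-353) = 706)
Q = 784
k(t, V) = 784 + 706*t (k(t, V) = 706*t + 784 = 784 + 706*t)
1/(247² + k(-796, (11*10)*0)) = 1/(247² + (784 + 706*(-796))) = 1/(61009 + (784 - 561976)) = 1/(61009 - 561192) = 1/(-500183) = -1/500183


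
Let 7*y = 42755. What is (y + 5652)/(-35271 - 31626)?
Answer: -82319/468279 ≈ -0.17579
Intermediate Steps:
y = 42755/7 (y = (⅐)*42755 = 42755/7 ≈ 6107.9)
(y + 5652)/(-35271 - 31626) = (42755/7 + 5652)/(-35271 - 31626) = (82319/7)/(-66897) = (82319/7)*(-1/66897) = -82319/468279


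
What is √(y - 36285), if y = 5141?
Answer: 2*I*√7786 ≈ 176.48*I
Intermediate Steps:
√(y - 36285) = √(5141 - 36285) = √(-31144) = 2*I*√7786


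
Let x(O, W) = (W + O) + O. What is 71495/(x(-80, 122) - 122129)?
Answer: -71495/122167 ≈ -0.58522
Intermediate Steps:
x(O, W) = W + 2*O (x(O, W) = (O + W) + O = W + 2*O)
71495/(x(-80, 122) - 122129) = 71495/((122 + 2*(-80)) - 122129) = 71495/((122 - 160) - 122129) = 71495/(-38 - 122129) = 71495/(-122167) = 71495*(-1/122167) = -71495/122167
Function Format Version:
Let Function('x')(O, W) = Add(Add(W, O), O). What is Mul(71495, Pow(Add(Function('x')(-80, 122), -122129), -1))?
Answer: Rational(-71495, 122167) ≈ -0.58522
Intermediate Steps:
Function('x')(O, W) = Add(W, Mul(2, O)) (Function('x')(O, W) = Add(Add(O, W), O) = Add(W, Mul(2, O)))
Mul(71495, Pow(Add(Function('x')(-80, 122), -122129), -1)) = Mul(71495, Pow(Add(Add(122, Mul(2, -80)), -122129), -1)) = Mul(71495, Pow(Add(Add(122, -160), -122129), -1)) = Mul(71495, Pow(Add(-38, -122129), -1)) = Mul(71495, Pow(-122167, -1)) = Mul(71495, Rational(-1, 122167)) = Rational(-71495, 122167)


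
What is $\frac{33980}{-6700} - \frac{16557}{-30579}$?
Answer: $- \frac{15469042}{3414655} \approx -4.5302$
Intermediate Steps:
$\frac{33980}{-6700} - \frac{16557}{-30579} = 33980 \left(- \frac{1}{6700}\right) - - \frac{5519}{10193} = - \frac{1699}{335} + \frac{5519}{10193} = - \frac{15469042}{3414655}$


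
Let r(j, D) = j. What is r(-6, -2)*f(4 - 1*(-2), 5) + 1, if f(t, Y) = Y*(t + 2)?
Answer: -239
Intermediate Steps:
f(t, Y) = Y*(2 + t)
r(-6, -2)*f(4 - 1*(-2), 5) + 1 = -30*(2 + (4 - 1*(-2))) + 1 = -30*(2 + (4 + 2)) + 1 = -30*(2 + 6) + 1 = -30*8 + 1 = -6*40 + 1 = -240 + 1 = -239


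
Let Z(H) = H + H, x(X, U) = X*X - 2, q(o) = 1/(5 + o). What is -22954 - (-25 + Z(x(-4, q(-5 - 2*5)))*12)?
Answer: -23265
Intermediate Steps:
x(X, U) = -2 + X² (x(X, U) = X² - 2 = -2 + X²)
Z(H) = 2*H
-22954 - (-25 + Z(x(-4, q(-5 - 2*5)))*12) = -22954 - (-25 + (2*(-2 + (-4)²))*12) = -22954 - (-25 + (2*(-2 + 16))*12) = -22954 - (-25 + (2*14)*12) = -22954 - (-25 + 28*12) = -22954 - (-25 + 336) = -22954 - 1*311 = -22954 - 311 = -23265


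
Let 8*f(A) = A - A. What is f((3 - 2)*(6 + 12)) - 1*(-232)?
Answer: 232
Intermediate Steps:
f(A) = 0 (f(A) = (A - A)/8 = (1/8)*0 = 0)
f((3 - 2)*(6 + 12)) - 1*(-232) = 0 - 1*(-232) = 0 + 232 = 232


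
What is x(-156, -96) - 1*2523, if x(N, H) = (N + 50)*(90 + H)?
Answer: -1887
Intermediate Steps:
x(N, H) = (50 + N)*(90 + H)
x(-156, -96) - 1*2523 = (4500 + 50*(-96) + 90*(-156) - 96*(-156)) - 1*2523 = (4500 - 4800 - 14040 + 14976) - 2523 = 636 - 2523 = -1887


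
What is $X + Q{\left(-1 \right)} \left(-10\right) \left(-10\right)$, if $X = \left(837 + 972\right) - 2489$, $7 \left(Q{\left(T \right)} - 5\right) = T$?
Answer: $- \frac{1360}{7} \approx -194.29$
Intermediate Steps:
$Q{\left(T \right)} = 5 + \frac{T}{7}$
$X = -680$ ($X = 1809 - 2489 = -680$)
$X + Q{\left(-1 \right)} \left(-10\right) \left(-10\right) = -680 + \left(5 + \frac{1}{7} \left(-1\right)\right) \left(-10\right) \left(-10\right) = -680 + \left(5 - \frac{1}{7}\right) \left(-10\right) \left(-10\right) = -680 + \frac{34}{7} \left(-10\right) \left(-10\right) = -680 - - \frac{3400}{7} = -680 + \frac{3400}{7} = - \frac{1360}{7}$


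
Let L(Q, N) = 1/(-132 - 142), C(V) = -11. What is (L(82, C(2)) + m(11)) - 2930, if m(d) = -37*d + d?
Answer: -911325/274 ≈ -3326.0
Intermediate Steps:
L(Q, N) = -1/274 (L(Q, N) = 1/(-274) = -1/274)
m(d) = -36*d
(L(82, C(2)) + m(11)) - 2930 = (-1/274 - 36*11) - 2930 = (-1/274 - 396) - 2930 = -108505/274 - 2930 = -911325/274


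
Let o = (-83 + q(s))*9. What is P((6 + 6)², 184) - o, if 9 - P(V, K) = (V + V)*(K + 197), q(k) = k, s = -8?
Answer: -108900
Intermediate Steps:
P(V, K) = 9 - 2*V*(197 + K) (P(V, K) = 9 - (V + V)*(K + 197) = 9 - 2*V*(197 + K))
o = -819 (o = (-83 - 8)*9 = -91*9 = -819)
P((6 + 6)², 184) - o = (9 - 394*(6 + 6)² - 2*184*(6 + 6)²) - 1*(-819) = (9 - 394*12² - 2*184*12²) + 819 = (9 - 394*144 - 2*184*144) + 819 = (9 - 56736 - 52992) + 819 = -109719 + 819 = -108900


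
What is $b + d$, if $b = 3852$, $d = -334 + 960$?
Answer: $4478$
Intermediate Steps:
$d = 626$
$b + d = 3852 + 626 = 4478$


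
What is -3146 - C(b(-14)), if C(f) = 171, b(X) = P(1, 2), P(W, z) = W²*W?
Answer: -3317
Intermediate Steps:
P(W, z) = W³
b(X) = 1 (b(X) = 1³ = 1)
-3146 - C(b(-14)) = -3146 - 1*171 = -3146 - 171 = -3317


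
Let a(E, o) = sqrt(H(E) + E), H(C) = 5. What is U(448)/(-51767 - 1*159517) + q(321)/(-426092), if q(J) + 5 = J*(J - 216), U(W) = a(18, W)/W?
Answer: -8425/106523 - sqrt(23)/94655232 ≈ -0.079091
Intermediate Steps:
a(E, o) = sqrt(5 + E)
U(W) = sqrt(23)/W (U(W) = sqrt(5 + 18)/W = sqrt(23)/W)
q(J) = -5 + J*(-216 + J) (q(J) = -5 + J*(J - 216) = -5 + J*(-216 + J))
U(448)/(-51767 - 1*159517) + q(321)/(-426092) = (sqrt(23)/448)/(-51767 - 1*159517) + (-5 + 321**2 - 216*321)/(-426092) = (sqrt(23)*(1/448))/(-51767 - 159517) + (-5 + 103041 - 69336)*(-1/426092) = (sqrt(23)/448)/(-211284) + 33700*(-1/426092) = (sqrt(23)/448)*(-1/211284) - 8425/106523 = -sqrt(23)/94655232 - 8425/106523 = -8425/106523 - sqrt(23)/94655232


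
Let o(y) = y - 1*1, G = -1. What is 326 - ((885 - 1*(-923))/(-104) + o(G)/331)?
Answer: 1477610/4303 ≈ 343.39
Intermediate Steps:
o(y) = -1 + y (o(y) = y - 1 = -1 + y)
326 - ((885 - 1*(-923))/(-104) + o(G)/331) = 326 - ((885 - 1*(-923))/(-104) + (-1 - 1)/331) = 326 - ((885 + 923)*(-1/104) - 2*1/331) = 326 - (1808*(-1/104) - 2/331) = 326 - (-226/13 - 2/331) = 326 - 1*(-74832/4303) = 326 + 74832/4303 = 1477610/4303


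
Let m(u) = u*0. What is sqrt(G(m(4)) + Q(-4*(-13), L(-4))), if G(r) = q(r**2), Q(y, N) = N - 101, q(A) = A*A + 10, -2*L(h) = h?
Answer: I*sqrt(89) ≈ 9.434*I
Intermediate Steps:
L(h) = -h/2
m(u) = 0
q(A) = 10 + A**2 (q(A) = A**2 + 10 = 10 + A**2)
Q(y, N) = -101 + N
G(r) = 10 + r**4 (G(r) = 10 + (r**2)**2 = 10 + r**4)
sqrt(G(m(4)) + Q(-4*(-13), L(-4))) = sqrt((10 + 0**4) + (-101 - 1/2*(-4))) = sqrt((10 + 0) + (-101 + 2)) = sqrt(10 - 99) = sqrt(-89) = I*sqrt(89)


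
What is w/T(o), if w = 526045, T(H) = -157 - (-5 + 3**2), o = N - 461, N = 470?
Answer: -526045/161 ≈ -3267.4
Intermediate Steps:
o = 9 (o = 470 - 461 = 9)
T(H) = -161 (T(H) = -157 - (-5 + 9) = -157 - 1*4 = -157 - 4 = -161)
w/T(o) = 526045/(-161) = 526045*(-1/161) = -526045/161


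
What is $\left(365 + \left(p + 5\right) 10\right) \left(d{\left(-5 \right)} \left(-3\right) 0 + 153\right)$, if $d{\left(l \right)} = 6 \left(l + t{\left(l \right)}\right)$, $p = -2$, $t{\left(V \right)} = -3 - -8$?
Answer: $60435$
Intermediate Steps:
$t{\left(V \right)} = 5$ ($t{\left(V \right)} = -3 + 8 = 5$)
$d{\left(l \right)} = 30 + 6 l$ ($d{\left(l \right)} = 6 \left(l + 5\right) = 6 \left(5 + l\right) = 30 + 6 l$)
$\left(365 + \left(p + 5\right) 10\right) \left(d{\left(-5 \right)} \left(-3\right) 0 + 153\right) = \left(365 + \left(-2 + 5\right) 10\right) \left(\left(30 + 6 \left(-5\right)\right) \left(-3\right) 0 + 153\right) = \left(365 + 3 \cdot 10\right) \left(\left(30 - 30\right) \left(-3\right) 0 + 153\right) = \left(365 + 30\right) \left(0 \left(-3\right) 0 + 153\right) = 395 \left(0 \cdot 0 + 153\right) = 395 \left(0 + 153\right) = 395 \cdot 153 = 60435$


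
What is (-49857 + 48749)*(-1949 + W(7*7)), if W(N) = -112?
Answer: 2283588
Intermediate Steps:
(-49857 + 48749)*(-1949 + W(7*7)) = (-49857 + 48749)*(-1949 - 112) = -1108*(-2061) = 2283588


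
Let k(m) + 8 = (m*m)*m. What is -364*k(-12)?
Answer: 631904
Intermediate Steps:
k(m) = -8 + m³ (k(m) = -8 + (m*m)*m = -8 + m²*m = -8 + m³)
-364*k(-12) = -364*(-8 + (-12)³) = -364*(-8 - 1728) = -364*(-1736) = 631904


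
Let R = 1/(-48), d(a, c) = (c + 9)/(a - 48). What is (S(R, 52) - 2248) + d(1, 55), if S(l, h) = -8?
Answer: -106096/47 ≈ -2257.4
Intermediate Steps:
d(a, c) = (9 + c)/(-48 + a)
R = -1/48 ≈ -0.020833
(S(R, 52) - 2248) + d(1, 55) = (-8 - 2248) + (9 + 55)/(-48 + 1) = -2256 + 64/(-47) = -2256 - 1/47*64 = -2256 - 64/47 = -106096/47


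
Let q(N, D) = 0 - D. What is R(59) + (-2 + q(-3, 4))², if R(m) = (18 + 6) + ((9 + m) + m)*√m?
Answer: 60 + 127*√59 ≈ 1035.5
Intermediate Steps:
q(N, D) = -D
R(m) = 24 + √m*(9 + 2*m) (R(m) = 24 + (9 + 2*m)*√m = 24 + √m*(9 + 2*m))
R(59) + (-2 + q(-3, 4))² = (24 + 2*59^(3/2) + 9*√59) + (-2 - 1*4)² = (24 + 2*(59*√59) + 9*√59) + (-2 - 4)² = (24 + 118*√59 + 9*√59) + (-6)² = (24 + 127*√59) + 36 = 60 + 127*√59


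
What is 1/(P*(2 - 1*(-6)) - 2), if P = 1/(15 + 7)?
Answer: -11/18 ≈ -0.61111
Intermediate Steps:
P = 1/22 ≈ 0.045455
1/(P*(2 - 1*(-6)) - 2) = 1/((2 - 1*(-6))/22 - 2) = 1/((2 + 6)/22 - 2) = 1/((1/22)*8 - 2) = 1/(4/11 - 2) = 1/(-18/11) = -11/18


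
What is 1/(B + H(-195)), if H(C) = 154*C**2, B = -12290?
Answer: 1/5843560 ≈ 1.7113e-7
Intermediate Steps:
1/(B + H(-195)) = 1/(-12290 + 154*(-195)**2) = 1/(-12290 + 154*38025) = 1/(-12290 + 5855850) = 1/5843560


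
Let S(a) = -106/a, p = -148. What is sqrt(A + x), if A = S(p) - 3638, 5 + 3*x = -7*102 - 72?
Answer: I*sqrt(192254442)/222 ≈ 62.458*I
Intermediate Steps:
x = -791/3 (x = -5/3 + (-7*102 - 72)/3 = -5/3 + (-714 - 72)/3 = -5/3 + (1/3)*(-786) = -5/3 - 262 = -791/3 ≈ -263.67)
A = -269159/74 (A = -106/(-148) - 3638 = -106*(-1/148) - 3638 = 53/74 - 3638 = -269159/74 ≈ -3637.3)
sqrt(A + x) = sqrt(-269159/74 - 791/3) = sqrt(-866011/222) = I*sqrt(192254442)/222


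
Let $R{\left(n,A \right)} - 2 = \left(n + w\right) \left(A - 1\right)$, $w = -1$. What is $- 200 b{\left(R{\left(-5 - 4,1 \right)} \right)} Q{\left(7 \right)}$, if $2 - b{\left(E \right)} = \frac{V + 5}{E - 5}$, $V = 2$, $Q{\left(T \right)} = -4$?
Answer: $\frac{10400}{3} \approx 3466.7$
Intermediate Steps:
$R{\left(n,A \right)} = 2 + \left(-1 + A\right) \left(-1 + n\right)$ ($R{\left(n,A \right)} = 2 + \left(n - 1\right) \left(A - 1\right) = 2 + \left(-1 + n\right) \left(-1 + A\right) = 2 + \left(-1 + A\right) \left(-1 + n\right)$)
$b{\left(E \right)} = 2 - \frac{7}{-5 + E}$ ($b{\left(E \right)} = 2 - \frac{2 + 5}{E - 5} = 2 - \frac{7}{-5 + E}$)
$- 200 b{\left(R{\left(-5 - 4,1 \right)} \right)} Q{\left(7 \right)} = - 200 \frac{-17 + 2 \left(3 - 1 - \left(-5 - 4\right) + 1 \left(-5 - 4\right)\right)}{-5 + \left(3 - 1 - \left(-5 - 4\right) + 1 \left(-5 - 4\right)\right)} \left(-4\right) = - 200 \frac{-17 + 2 \left(3 - 1 - -9 + 1 \left(-9\right)\right)}{-5 + \left(3 - 1 - -9 + 1 \left(-9\right)\right)} \left(-4\right) = - 200 \frac{-17 + 2 \left(3 - 1 + 9 - 9\right)}{-5 + \left(3 - 1 + 9 - 9\right)} \left(-4\right) = - 200 \frac{-17 + 2 \cdot 2}{-5 + 2} \left(-4\right) = - 200 \frac{-17 + 4}{-3} \left(-4\right) = - 200 \left(\left(- \frac{1}{3}\right) \left(-13\right)\right) \left(-4\right) = \left(-200\right) \frac{13}{3} \left(-4\right) = \left(- \frac{2600}{3}\right) \left(-4\right) = \frac{10400}{3}$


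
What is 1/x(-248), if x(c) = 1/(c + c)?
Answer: -496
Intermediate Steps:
x(c) = 1/(2*c)
1/x(-248) = 1/((1/2)/(-248)) = 1/((1/2)*(-1/248)) = 1/(-1/496) = -496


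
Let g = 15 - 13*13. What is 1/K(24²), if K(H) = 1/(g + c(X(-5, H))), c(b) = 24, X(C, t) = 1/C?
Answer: -130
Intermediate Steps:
g = -154 (g = 15 - 169 = -154)
K(H) = -1/130 (K(H) = 1/(-154 + 24) = 1/(-130) = -1/130)
1/K(24²) = 1/(-1/130) = -130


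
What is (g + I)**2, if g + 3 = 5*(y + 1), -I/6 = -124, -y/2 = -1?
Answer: 571536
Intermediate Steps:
y = 2 (y = -2*(-1) = 2)
I = 744 (I = -6*(-124) = 744)
g = 12 (g = -3 + 5*(2 + 1) = -3 + 5*3 = -3 + 15 = 12)
(g + I)**2 = (12 + 744)**2 = 756**2 = 571536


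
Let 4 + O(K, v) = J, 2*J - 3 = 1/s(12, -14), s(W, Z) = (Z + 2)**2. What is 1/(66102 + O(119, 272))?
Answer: 288/19036657 ≈ 1.5129e-5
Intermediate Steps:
s(W, Z) = (2 + Z)**2
J = 433/288 (J = 3/2 + 1/(2*((2 - 14)**2)) = 3/2 + 1/(2*((-12)**2)) = 3/2 + (1/2)/144 = 3/2 + (1/2)*(1/144) = 3/2 + 1/288 = 433/288 ≈ 1.5035)
O(K, v) = -719/288 (O(K, v) = -4 + 433/288 = -719/288)
1/(66102 + O(119, 272)) = 1/(66102 - 719/288) = 1/(19036657/288) = 288/19036657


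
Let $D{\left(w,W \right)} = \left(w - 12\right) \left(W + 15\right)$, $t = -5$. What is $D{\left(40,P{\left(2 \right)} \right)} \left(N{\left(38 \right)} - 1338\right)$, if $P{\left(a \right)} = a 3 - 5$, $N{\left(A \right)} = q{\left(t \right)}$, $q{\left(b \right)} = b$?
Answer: $-601664$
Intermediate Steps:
$N{\left(A \right)} = -5$
$P{\left(a \right)} = -5 + 3 a$ ($P{\left(a \right)} = 3 a - 5 = -5 + 3 a$)
$D{\left(w,W \right)} = \left(-12 + w\right) \left(15 + W\right)$
$D{\left(40,P{\left(2 \right)} \right)} \left(N{\left(38 \right)} - 1338\right) = \left(-180 - 12 \left(-5 + 3 \cdot 2\right) + 15 \cdot 40 + \left(-5 + 3 \cdot 2\right) 40\right) \left(-5 - 1338\right) = \left(-180 - 12 \left(-5 + 6\right) + 600 + \left(-5 + 6\right) 40\right) \left(-1343\right) = \left(-180 - 12 + 600 + 1 \cdot 40\right) \left(-1343\right) = \left(-180 - 12 + 600 + 40\right) \left(-1343\right) = 448 \left(-1343\right) = -601664$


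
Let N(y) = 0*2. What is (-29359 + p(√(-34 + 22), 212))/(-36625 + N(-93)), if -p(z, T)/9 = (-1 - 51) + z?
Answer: 28891/36625 + 18*I*√3/36625 ≈ 0.78883 + 0.00085125*I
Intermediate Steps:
N(y) = 0
p(z, T) = 468 - 9*z (p(z, T) = -9*((-1 - 51) + z) = -9*(-52 + z) = 468 - 9*z)
(-29359 + p(√(-34 + 22), 212))/(-36625 + N(-93)) = (-29359 + (468 - 9*√(-34 + 22)))/(-36625 + 0) = (-29359 + (468 - 18*I*√3))/(-36625) = (-29359 + (468 - 18*I*√3))*(-1/36625) = (-28891 - 18*I*√3)*(-1/36625) = 28891/36625 + 18*I*√3/36625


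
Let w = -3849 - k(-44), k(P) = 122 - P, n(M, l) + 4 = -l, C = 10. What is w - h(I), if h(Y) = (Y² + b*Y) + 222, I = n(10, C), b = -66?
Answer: -5357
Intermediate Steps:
n(M, l) = -4 - l
I = -14 (I = -4 - 1*10 = -4 - 10 = -14)
w = -4015 (w = -3849 - (122 - 1*(-44)) = -3849 - (122 + 44) = -3849 - 1*166 = -3849 - 166 = -4015)
h(Y) = 222 + Y² - 66*Y (h(Y) = (Y² - 66*Y) + 222 = 222 + Y² - 66*Y)
w - h(I) = -4015 - (222 + (-14)² - 66*(-14)) = -4015 - (222 + 196 + 924) = -4015 - 1*1342 = -4015 - 1342 = -5357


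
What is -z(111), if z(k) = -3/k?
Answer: 1/37 ≈ 0.027027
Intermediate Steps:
-z(111) = -(-3)/111 = -1*(-1/37) = 1/37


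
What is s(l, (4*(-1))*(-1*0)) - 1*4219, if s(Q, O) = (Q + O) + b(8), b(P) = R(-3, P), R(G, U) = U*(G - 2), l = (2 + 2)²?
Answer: -4243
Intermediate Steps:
l = 16 (l = 4² = 16)
R(G, U) = U*(-2 + G)
b(P) = -5*P (b(P) = P*(-2 - 3) = P*(-5) = -5*P)
s(Q, O) = -40 + O + Q (s(Q, O) = (Q + O) - 5*8 = (O + Q) - 40 = -40 + O + Q)
s(l, (4*(-1))*(-1*0)) - 1*4219 = (-40 + (4*(-1))*(-1*0) + 16) - 1*4219 = (-40 - 4*0 + 16) - 4219 = (-40 + 0 + 16) - 4219 = -24 - 4219 = -4243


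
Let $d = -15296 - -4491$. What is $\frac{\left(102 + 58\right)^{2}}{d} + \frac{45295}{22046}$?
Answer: $- \frac{14993025}{47641406} \approx -0.31471$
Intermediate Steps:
$d = -10805$ ($d = -15296 + 4491 = -10805$)
$\frac{\left(102 + 58\right)^{2}}{d} + \frac{45295}{22046} = \frac{\left(102 + 58\right)^{2}}{-10805} + \frac{45295}{22046} = 160^{2} \left(- \frac{1}{10805}\right) + 45295 \cdot \frac{1}{22046} = 25600 \left(- \frac{1}{10805}\right) + \frac{45295}{22046} = - \frac{5120}{2161} + \frac{45295}{22046} = - \frac{14993025}{47641406}$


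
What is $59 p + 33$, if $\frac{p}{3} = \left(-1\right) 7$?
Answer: $-1206$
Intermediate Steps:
$p = -21$ ($p = 3 \left(\left(-1\right) 7\right) = 3 \left(-7\right) = -21$)
$59 p + 33 = 59 \left(-21\right) + 33 = -1239 + 33 = -1206$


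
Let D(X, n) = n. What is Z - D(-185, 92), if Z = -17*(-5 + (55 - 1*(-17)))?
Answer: -1231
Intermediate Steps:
Z = -1139 (Z = -17*(-5 + (55 + 17)) = -17*(-5 + 72) = -17*67 = -1139)
Z - D(-185, 92) = -1139 - 1*92 = -1139 - 92 = -1231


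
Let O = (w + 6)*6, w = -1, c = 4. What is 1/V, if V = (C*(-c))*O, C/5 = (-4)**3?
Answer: 1/38400 ≈ 2.6042e-5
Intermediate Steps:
C = -320 (C = 5*(-4)**3 = 5*(-64) = -320)
O = 30 (O = (-1 + 6)*6 = 5*6 = 30)
V = 38400 (V = -(-320)*4*30 = -320*(-4)*30 = 1280*30 = 38400)
1/V = 1/38400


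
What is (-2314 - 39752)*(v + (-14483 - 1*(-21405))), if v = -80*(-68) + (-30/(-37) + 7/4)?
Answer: -38489443515/74 ≈ -5.2013e+8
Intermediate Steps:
v = 805499/148 (v = 5440 + (-30*(-1/37) + 7*(¼)) = 5440 + (30/37 + 7/4) = 5440 + 379/148 = 805499/148 ≈ 5442.6)
(-2314 - 39752)*(v + (-14483 - 1*(-21405))) = (-2314 - 39752)*(805499/148 + (-14483 - 1*(-21405))) = -42066*(805499/148 + (-14483 + 21405)) = -42066*(805499/148 + 6922) = -42066*1829955/148 = -38489443515/74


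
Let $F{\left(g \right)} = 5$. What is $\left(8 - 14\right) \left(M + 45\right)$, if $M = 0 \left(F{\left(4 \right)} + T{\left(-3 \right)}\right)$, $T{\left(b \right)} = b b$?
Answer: $-270$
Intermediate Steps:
$T{\left(b \right)} = b^{2}$
$M = 0$ ($M = 0 \left(5 + \left(-3\right)^{2}\right) = 0 \left(5 + 9\right) = 0 \cdot 14 = 0$)
$\left(8 - 14\right) \left(M + 45\right) = \left(8 - 14\right) \left(0 + 45\right) = \left(-6\right) 45 = -270$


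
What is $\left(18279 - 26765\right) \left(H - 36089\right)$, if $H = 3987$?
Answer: $272417572$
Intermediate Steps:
$\left(18279 - 26765\right) \left(H - 36089\right) = \left(18279 - 26765\right) \left(3987 - 36089\right) = \left(-8486\right) \left(-32102\right) = 272417572$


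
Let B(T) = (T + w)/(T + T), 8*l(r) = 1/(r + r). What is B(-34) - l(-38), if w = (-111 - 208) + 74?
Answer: 42425/10336 ≈ 4.1046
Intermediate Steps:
w = -245 (w = -319 + 74 = -245)
l(r) = 1/(16*r) (l(r) = 1/(8*(r + r)) = 1/(8*((2*r))) = (1/(2*r))/8 = 1/(16*r))
B(T) = (-245 + T)/(2*T) (B(T) = (T - 245)/(T + T) = (-245 + T)/((2*T)) = (-245 + T)*(1/(2*T)) = (-245 + T)/(2*T))
B(-34) - l(-38) = (½)*(-245 - 34)/(-34) - 1/(16*(-38)) = (½)*(-1/34)*(-279) - (-1)/(16*38) = 279/68 - 1*(-1/608) = 279/68 + 1/608 = 42425/10336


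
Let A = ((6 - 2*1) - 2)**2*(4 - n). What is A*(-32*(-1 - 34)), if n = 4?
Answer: 0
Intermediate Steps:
A = 0 (A = ((6 - 2*1) - 2)**2*(4 - 1*4) = ((6 - 2) - 2)**2*(4 - 4) = (4 - 2)**2*0 = 2**2*0 = 4*0 = 0)
A*(-32*(-1 - 34)) = 0*(-32*(-1 - 34)) = 0*(-32*(-35)) = 0*1120 = 0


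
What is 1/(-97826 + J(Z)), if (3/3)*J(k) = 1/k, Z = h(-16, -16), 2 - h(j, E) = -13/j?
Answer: -19/1858678 ≈ -1.0222e-5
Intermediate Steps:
h(j, E) = 2 + 13/j (h(j, E) = 2 - (-13)/j = 2 + 13/j)
Z = 19/16 (Z = 2 + 13/(-16) = 2 + 13*(-1/16) = 2 - 13/16 = 19/16 ≈ 1.1875)
J(k) = 1/k
1/(-97826 + J(Z)) = 1/(-97826 + 1/(19/16)) = 1/(-97826 + 16/19) = 1/(-1858678/19) = -19/1858678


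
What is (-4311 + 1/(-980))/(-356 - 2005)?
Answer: 4224781/2313780 ≈ 1.8259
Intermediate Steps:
(-4311 + 1/(-980))/(-356 - 2005) = (-4311 - 1/980)/(-2361) = -4224781/980*(-1/2361) = 4224781/2313780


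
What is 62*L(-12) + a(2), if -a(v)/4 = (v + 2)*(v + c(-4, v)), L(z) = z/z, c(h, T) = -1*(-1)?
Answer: 14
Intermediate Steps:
c(h, T) = 1
L(z) = 1
a(v) = -4*(1 + v)*(2 + v) (a(v) = -4*(v + 2)*(v + 1) = -4*(2 + v)*(1 + v) = -4*(1 + v)*(2 + v))
62*L(-12) + a(2) = 62*1 + (-8 - 12*2 - 4*2²) = 62 + (-8 - 24 - 4*4) = 62 + (-8 - 24 - 16) = 62 - 48 = 14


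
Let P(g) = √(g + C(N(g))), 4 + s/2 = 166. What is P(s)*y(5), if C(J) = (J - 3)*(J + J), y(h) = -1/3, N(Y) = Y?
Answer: -6*√643 ≈ -152.14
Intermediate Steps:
s = 324 (s = -8 + 2*166 = -8 + 332 = 324)
y(h) = -⅓ (y(h) = -1*⅓ = -⅓)
C(J) = 2*J*(-3 + J) (C(J) = (-3 + J)*(2*J) = 2*J*(-3 + J))
P(g) = √(g + 2*g*(-3 + g))
P(s)*y(5) = √(324*(-5 + 2*324))*(-⅓) = √(324*(-5 + 648))*(-⅓) = √(324*643)*(-⅓) = √208332*(-⅓) = (18*√643)*(-⅓) = -6*√643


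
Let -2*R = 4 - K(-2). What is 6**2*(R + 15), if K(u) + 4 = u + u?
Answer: 324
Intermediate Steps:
K(u) = -4 + 2*u (K(u) = -4 + (u + u) = -4 + 2*u)
R = -6 (R = -(4 - (-4 + 2*(-2)))/2 = -(4 - (-4 - 4))/2 = -(4 - 1*(-8))/2 = -(4 + 8)/2 = -1/2*12 = -6)
6**2*(R + 15) = 6**2*(-6 + 15) = 36*9 = 324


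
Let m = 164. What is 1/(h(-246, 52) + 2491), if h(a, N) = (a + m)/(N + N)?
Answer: 52/129491 ≈ 0.00040157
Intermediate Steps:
h(a, N) = (164 + a)/(2*N) (h(a, N) = (a + 164)/(N + N) = (164 + a)/((2*N)) = (164 + a)*(1/(2*N)) = (164 + a)/(2*N))
1/(h(-246, 52) + 2491) = 1/((1/2)*(164 - 246)/52 + 2491) = 1/((1/2)*(1/52)*(-82) + 2491) = 1/(-41/52 + 2491) = 1/(129491/52) = 52/129491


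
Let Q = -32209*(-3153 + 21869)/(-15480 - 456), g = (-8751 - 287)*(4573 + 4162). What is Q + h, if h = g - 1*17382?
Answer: -314443113097/3984 ≈ -7.8926e+7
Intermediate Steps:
g = -78946930 (g = -9038*8735 = -78946930)
h = -78964312 (h = -78946930 - 1*17382 = -78946930 - 17382 = -78964312)
Q = 150705911/3984 (Q = -32209/((-15936/18716)) = -32209/((-15936*1/18716)) = -32209/(-3984/4679) = -32209*(-4679/3984) = 150705911/3984 ≈ 37828.)
Q + h = 150705911/3984 - 78964312 = -314443113097/3984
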